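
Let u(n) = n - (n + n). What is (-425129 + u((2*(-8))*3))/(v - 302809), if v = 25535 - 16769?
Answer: 425081/294043 ≈ 1.4456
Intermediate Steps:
v = 8766
u(n) = -n (u(n) = n - 2*n = -n)
(-425129 + u((2*(-8))*3))/(v - 302809) = (-425129 - 2*(-8)*3)/(8766 - 302809) = (-425129 - (-16)*3)/(-294043) = (-425129 - 1*(-48))*(-1/294043) = (-425129 + 48)*(-1/294043) = -425081*(-1/294043) = 425081/294043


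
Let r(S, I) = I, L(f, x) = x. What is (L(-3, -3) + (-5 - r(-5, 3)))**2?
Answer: 121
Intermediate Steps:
(L(-3, -3) + (-5 - r(-5, 3)))**2 = (-3 + (-5 - 1*3))**2 = (-3 + (-5 - 3))**2 = (-3 - 8)**2 = (-11)**2 = 121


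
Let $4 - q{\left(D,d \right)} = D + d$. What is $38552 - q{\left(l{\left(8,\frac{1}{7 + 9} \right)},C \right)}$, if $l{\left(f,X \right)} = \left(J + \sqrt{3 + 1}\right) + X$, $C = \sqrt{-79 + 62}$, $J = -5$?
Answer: $\frac{616721}{16} + i \sqrt{17} \approx 38545.0 + 4.1231 i$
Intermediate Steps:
$C = i \sqrt{17}$ ($C = \sqrt{-17} = i \sqrt{17} \approx 4.1231 i$)
$l{\left(f,X \right)} = -3 + X$ ($l{\left(f,X \right)} = \left(-5 + \sqrt{3 + 1}\right) + X = \left(-5 + \sqrt{4}\right) + X = \left(-5 + 2\right) + X = -3 + X$)
$q{\left(D,d \right)} = 4 - D - d$ ($q{\left(D,d \right)} = 4 - \left(D + d\right) = 4 - D - d$)
$38552 - q{\left(l{\left(8,\frac{1}{7 + 9} \right)},C \right)} = 38552 - \left(4 - \left(-3 + \frac{1}{7 + 9}\right) - i \sqrt{17}\right) = 38552 - \left(4 - \left(-3 + \frac{1}{16}\right) - i \sqrt{17}\right) = 38552 - \left(4 - - \frac{47}{16} - i \sqrt{17}\right) = 38552 - \left(4 + \frac{47}{16} - i \sqrt{17}\right) = 38552 - \left(\frac{111}{16} - i \sqrt{17}\right) = \frac{616721}{16} + i \sqrt{17}$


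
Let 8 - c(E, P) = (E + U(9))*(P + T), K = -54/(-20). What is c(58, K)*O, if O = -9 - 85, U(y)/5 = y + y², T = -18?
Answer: -3656788/5 ≈ -7.3136e+5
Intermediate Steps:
K = 27/10 (K = -54*(-1/20) = 27/10 ≈ 2.7000)
U(y) = 5*y + 5*y² (U(y) = 5*(y + y²) = 5*y + 5*y²)
c(E, P) = 8 - (-18 + P)*(450 + E) (c(E, P) = 8 - (E + 5*9*(1 + 9))*(P - 18) = 8 - (E + 5*9*10)*(-18 + P) = 8 - (E + 450)*(-18 + P) = 8 - (450 + E)*(-18 + P) = 8 - (-18 + P)*(450 + E))
O = -94
c(58, K)*O = (8108 - 450*27/10 + 18*58 - 1*58*27/10)*(-94) = (8108 - 1215 + 1044 - 783/5)*(-94) = (38902/5)*(-94) = -3656788/5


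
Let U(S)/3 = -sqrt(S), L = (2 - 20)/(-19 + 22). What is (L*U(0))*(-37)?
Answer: 0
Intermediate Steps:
L = -6 (L = -18/3 = -18*1/3 = -6)
U(S) = -3*sqrt(S) (U(S) = 3*(-sqrt(S)) = -3*sqrt(S))
(L*U(0))*(-37) = -(-18)*sqrt(0)*(-37) = -(-18)*0*(-37) = -6*0*(-37) = 0*(-37) = 0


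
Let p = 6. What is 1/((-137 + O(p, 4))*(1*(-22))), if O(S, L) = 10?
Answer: 1/2794 ≈ 0.00035791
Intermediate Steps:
1/((-137 + O(p, 4))*(1*(-22))) = 1/((-137 + 10)*(1*(-22))) = 1/(-127*(-22)) = 1/2794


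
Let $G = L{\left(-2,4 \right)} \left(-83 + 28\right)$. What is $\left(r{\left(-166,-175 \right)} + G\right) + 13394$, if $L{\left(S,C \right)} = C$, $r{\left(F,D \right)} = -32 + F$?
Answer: $12976$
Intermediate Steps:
$G = -220$ ($G = 4 \left(-83 + 28\right) = 4 \left(-55\right) = -220$)
$\left(r{\left(-166,-175 \right)} + G\right) + 13394 = \left(\left(-32 - 166\right) - 220\right) + 13394 = \left(-198 - 220\right) + 13394 = -418 + 13394 = 12976$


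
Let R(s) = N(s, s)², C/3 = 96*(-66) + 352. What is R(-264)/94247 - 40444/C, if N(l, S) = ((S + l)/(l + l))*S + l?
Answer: 2204114009/422980536 ≈ 5.2109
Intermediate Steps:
N(l, S) = l + S*(S + l)/(2*l) (N(l, S) = ((S + l)/((2*l)))*S + l = ((S + l)*(1/(2*l)))*S + l = ((S + l)/(2*l))*S + l = S*(S + l)/(2*l) + l = l + S*(S + l)/(2*l))
C = -17952 (C = 3*(96*(-66) + 352) = 3*(-6336 + 352) = 3*(-5984) = -17952)
R(s) = 4*s² (R(s) = (s + s/2 + s²/(2*s))² = (s + s/2 + s/2)² = (2*s)² = 4*s²)
R(-264)/94247 - 40444/C = (4*(-264)²)/94247 - 40444/(-17952) = (4*69696)*(1/94247) - 40444*(-1/17952) = 278784*(1/94247) + 10111/4488 = 278784/94247 + 10111/4488 = 2204114009/422980536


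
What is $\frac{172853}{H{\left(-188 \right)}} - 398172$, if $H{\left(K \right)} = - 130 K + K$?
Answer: $- \frac{9656294491}{24252} \approx -3.9817 \cdot 10^{5}$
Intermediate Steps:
$H{\left(K \right)} = - 129 K$
$\frac{172853}{H{\left(-188 \right)}} - 398172 = \frac{172853}{\left(-129\right) \left(-188\right)} - 398172 = \frac{172853}{24252} - 398172 = - \frac{9656294491}{24252}$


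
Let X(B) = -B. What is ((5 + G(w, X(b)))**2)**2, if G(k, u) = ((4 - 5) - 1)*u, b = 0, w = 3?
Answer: 625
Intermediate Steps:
G(k, u) = -2*u (G(k, u) = (-1 - 1)*u = -2*u)
((5 + G(w, X(b)))**2)**2 = ((5 - (-2)*0)**2)**2 = ((5 - 2*0)**2)**2 = ((5 + 0)**2)**2 = (5**2)**2 = 25**2 = 625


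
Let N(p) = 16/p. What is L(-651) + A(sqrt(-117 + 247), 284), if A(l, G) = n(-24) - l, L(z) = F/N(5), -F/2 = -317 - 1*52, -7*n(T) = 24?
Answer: 12723/56 - sqrt(130) ≈ 215.79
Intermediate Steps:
n(T) = -24/7 (n(T) = -1/7*24 = -24/7)
F = 738 (F = -2*(-317 - 1*52) = -2*(-317 - 52) = -2*(-369) = 738)
L(z) = 1845/8 (L(z) = 738/((16/5)) = 738/((16*(1/5))) = 738/(16/5) = 738*(5/16) = 1845/8)
A(l, G) = -24/7 - l
L(-651) + A(sqrt(-117 + 247), 284) = 1845/8 + (-24/7 - sqrt(-117 + 247)) = 1845/8 + (-24/7 - sqrt(130)) = 12723/56 - sqrt(130)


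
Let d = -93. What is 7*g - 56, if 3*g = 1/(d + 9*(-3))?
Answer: -20167/360 ≈ -56.019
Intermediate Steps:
g = -1/360 (g = 1/(3*(-93 + 9*(-3))) = 1/(3*(-93 - 27)) = (⅓)/(-120) = (⅓)*(-1/120) = -1/360 ≈ -0.0027778)
7*g - 56 = 7*(-1/360) - 56 = -7/360 - 56 = -20167/360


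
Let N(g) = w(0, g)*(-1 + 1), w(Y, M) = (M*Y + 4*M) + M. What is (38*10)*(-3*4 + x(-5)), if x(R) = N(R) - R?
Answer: -2660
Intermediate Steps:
w(Y, M) = 5*M + M*Y (w(Y, M) = (4*M + M*Y) + M = 5*M + M*Y)
N(g) = 0 (N(g) = (g*(5 + 0))*(-1 + 1) = (g*5)*0 = (5*g)*0 = 0)
x(R) = -R (x(R) = 0 - R = -R)
(38*10)*(-3*4 + x(-5)) = (38*10)*(-3*4 - 1*(-5)) = 380*(-12 + 5) = 380*(-7) = -2660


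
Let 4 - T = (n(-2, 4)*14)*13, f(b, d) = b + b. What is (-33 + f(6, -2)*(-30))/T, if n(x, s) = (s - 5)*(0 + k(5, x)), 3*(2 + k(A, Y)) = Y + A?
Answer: 393/178 ≈ 2.2079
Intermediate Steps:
k(A, Y) = -2 + A/3 + Y/3 (k(A, Y) = -2 + (Y + A)/3 = -2 + (A + Y)/3 = -2 + (A/3 + Y/3) = -2 + A/3 + Y/3)
f(b, d) = 2*b
n(x, s) = (-5 + s)*(-1/3 + x/3) (n(x, s) = (s - 5)*(0 + (-2 + (1/3)*5 + x/3)) = (-5 + s)*(0 + (-2 + 5/3 + x/3)) = (-5 + s)*(0 + (-1/3 + x/3)) = (-5 + s)*(-1/3 + x/3))
T = -178 (T = 4 - ((-1 - 2)*(-5 + 4)/3)*14*13 = 4 - ((1/3)*(-3)*(-1))*14*13 = 4 - 1*14*13 = 4 - 14*13 = 4 - 1*182 = 4 - 182 = -178)
(-33 + f(6, -2)*(-30))/T = (-33 + (2*6)*(-30))/(-178) = (-33 + 12*(-30))*(-1/178) = (-33 - 360)*(-1/178) = -393*(-1/178) = 393/178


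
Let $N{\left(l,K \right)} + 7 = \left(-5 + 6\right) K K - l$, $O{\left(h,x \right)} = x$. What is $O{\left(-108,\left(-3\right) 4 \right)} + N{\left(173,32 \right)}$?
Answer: $832$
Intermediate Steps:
$N{\left(l,K \right)} = -7 + K^{2} - l$ ($N{\left(l,K \right)} = -7 + \left(\left(-5 + 6\right) K K - l\right) = -7 + \left(1 K K - l\right) = -7 + \left(K K - l\right) = -7 + \left(K^{2} - l\right) = -7 + K^{2} - l$)
$O{\left(-108,\left(-3\right) 4 \right)} + N{\left(173,32 \right)} = \left(-3\right) 4 - \left(180 - 1024\right) = -12 - -844 = -12 + 844 = 832$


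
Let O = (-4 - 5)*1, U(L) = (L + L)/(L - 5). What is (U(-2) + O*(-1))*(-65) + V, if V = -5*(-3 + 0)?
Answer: -4250/7 ≈ -607.14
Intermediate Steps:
V = 15 (V = -5*(-3) = 15)
U(L) = 2*L/(-5 + L) (U(L) = (2*L)/(-5 + L) = 2*L/(-5 + L))
O = -9 (O = -9*1 = -9)
(U(-2) + O*(-1))*(-65) + V = (2*(-2)/(-5 - 2) - 9*(-1))*(-65) + 15 = (2*(-2)/(-7) + 9)*(-65) + 15 = (2*(-2)*(-1/7) + 9)*(-65) + 15 = (4/7 + 9)*(-65) + 15 = (67/7)*(-65) + 15 = -4355/7 + 15 = -4250/7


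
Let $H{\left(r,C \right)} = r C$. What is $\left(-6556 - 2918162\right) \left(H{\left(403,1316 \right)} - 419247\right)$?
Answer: $-324939094518$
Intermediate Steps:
$H{\left(r,C \right)} = C r$
$\left(-6556 - 2918162\right) \left(H{\left(403,1316 \right)} - 419247\right) = \left(-6556 - 2918162\right) \left(1316 \cdot 403 - 419247\right) = - 2924718 \left(530348 - 419247\right) = \left(-2924718\right) 111101 = -324939094518$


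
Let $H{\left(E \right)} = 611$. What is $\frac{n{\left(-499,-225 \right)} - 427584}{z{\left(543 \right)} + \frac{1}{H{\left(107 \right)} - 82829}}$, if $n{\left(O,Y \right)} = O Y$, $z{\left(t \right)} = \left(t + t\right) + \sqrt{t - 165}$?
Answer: $- \frac{2314728206206551414}{7969925136609937} + \frac{6394276884338748 \sqrt{42}}{7969925136609937} \approx -285.23$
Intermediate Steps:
$z{\left(t \right)} = \sqrt{-165 + t} + 2 t$ ($z{\left(t \right)} = 2 t + \sqrt{-165 + t} = \sqrt{-165 + t} + 2 t$)
$\frac{n{\left(-499,-225 \right)} - 427584}{z{\left(543 \right)} + \frac{1}{H{\left(107 \right)} - 82829}} = \frac{\left(-499\right) \left(-225\right) - 427584}{\left(\sqrt{-165 + 543} + 2 \cdot 543\right) + \frac{1}{611 - 82829}} = \frac{112275 - 427584}{\left(\sqrt{378} + 1086\right) + \frac{1}{-82218}} = - \frac{315309}{\left(3 \sqrt{42} + 1086\right) - \frac{1}{82218}} = - \frac{315309}{\left(1086 + 3 \sqrt{42}\right) - \frac{1}{82218}} = - \frac{315309}{\frac{89288747}{82218} + 3 \sqrt{42}}$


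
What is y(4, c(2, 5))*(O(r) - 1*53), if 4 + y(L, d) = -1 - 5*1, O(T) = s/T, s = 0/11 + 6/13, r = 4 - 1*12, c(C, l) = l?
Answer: 13795/26 ≈ 530.58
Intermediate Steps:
r = -8 (r = 4 - 12 = -8)
s = 6/13 (s = 0*(1/11) + 6*(1/13) = 0 + 6/13 = 6/13 ≈ 0.46154)
O(T) = 6/(13*T)
y(L, d) = -10 (y(L, d) = -4 + (-1 - 5*1) = -4 + (-1 - 5) = -4 - 6 = -10)
y(4, c(2, 5))*(O(r) - 1*53) = -10*((6/13)/(-8) - 1*53) = -10*((6/13)*(-⅛) - 53) = -10*(-3/52 - 53) = -10*(-2759/52) = 13795/26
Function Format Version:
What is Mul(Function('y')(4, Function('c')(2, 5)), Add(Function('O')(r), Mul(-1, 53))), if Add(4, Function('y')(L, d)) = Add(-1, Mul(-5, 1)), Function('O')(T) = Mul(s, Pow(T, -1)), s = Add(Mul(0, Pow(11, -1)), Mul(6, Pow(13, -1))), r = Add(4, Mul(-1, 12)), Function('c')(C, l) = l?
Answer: Rational(13795, 26) ≈ 530.58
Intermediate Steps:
r = -8 (r = Add(4, -12) = -8)
s = Rational(6, 13) (s = Add(Mul(0, Rational(1, 11)), Mul(6, Rational(1, 13))) = Add(0, Rational(6, 13)) = Rational(6, 13) ≈ 0.46154)
Function('O')(T) = Mul(Rational(6, 13), Pow(T, -1))
Function('y')(L, d) = -10 (Function('y')(L, d) = Add(-4, Add(-1, Mul(-5, 1))) = Add(-4, Add(-1, -5)) = Add(-4, -6) = -10)
Mul(Function('y')(4, Function('c')(2, 5)), Add(Function('O')(r), Mul(-1, 53))) = Mul(-10, Add(Mul(Rational(6, 13), Pow(-8, -1)), Mul(-1, 53))) = Mul(-10, Add(Mul(Rational(6, 13), Rational(-1, 8)), -53)) = Mul(-10, Add(Rational(-3, 52), -53)) = Mul(-10, Rational(-2759, 52)) = Rational(13795, 26)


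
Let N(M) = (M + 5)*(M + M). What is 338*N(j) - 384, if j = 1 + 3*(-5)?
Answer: 84792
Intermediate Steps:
j = -14 (j = 1 - 15 = -14)
N(M) = 2*M*(5 + M) (N(M) = (5 + M)*(2*M) = 2*M*(5 + M))
338*N(j) - 384 = 338*(2*(-14)*(5 - 14)) - 384 = 338*(2*(-14)*(-9)) - 384 = 338*252 - 384 = 85176 - 384 = 84792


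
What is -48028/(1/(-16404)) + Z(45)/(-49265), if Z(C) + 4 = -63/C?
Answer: 194067474428427/246325 ≈ 7.8785e+8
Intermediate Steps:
Z(C) = -4 - 63/C
-48028/(1/(-16404)) + Z(45)/(-49265) = -48028/(1/(-16404)) + (-4 - 63/45)/(-49265) = -48028/(-1/16404) + (-4 - 63*1/45)*(-1/49265) = -48028*(-16404) + (-4 - 7/5)*(-1/49265) = 787851312 - 27/5*(-1/49265) = 787851312 + 27/246325 = 194067474428427/246325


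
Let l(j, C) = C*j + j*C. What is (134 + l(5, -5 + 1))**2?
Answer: 8836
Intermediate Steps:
l(j, C) = 2*C*j (l(j, C) = C*j + C*j = 2*C*j)
(134 + l(5, -5 + 1))**2 = (134 + 2*(-5 + 1)*5)**2 = (134 + 2*(-4)*5)**2 = (134 - 40)**2 = 94**2 = 8836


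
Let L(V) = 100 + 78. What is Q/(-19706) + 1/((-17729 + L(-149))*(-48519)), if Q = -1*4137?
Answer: 3522891200459/16780781631114 ≈ 0.20994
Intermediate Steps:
Q = -4137
L(V) = 178
Q/(-19706) + 1/((-17729 + L(-149))*(-48519)) = -4137/(-19706) + 1/((-17729 + 178)*(-48519)) = -4137*(-1/19706) - 1/48519/(-17551) = 4137/19706 - 1/17551*(-1/48519) = 4137/19706 + 1/851556969 = 3522891200459/16780781631114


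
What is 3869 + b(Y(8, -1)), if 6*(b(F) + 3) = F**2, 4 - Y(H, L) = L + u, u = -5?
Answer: 11648/3 ≈ 3882.7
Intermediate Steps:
Y(H, L) = 9 - L (Y(H, L) = 4 - (L - 5) = 4 - (-5 + L) = 4 + (5 - L) = 9 - L)
b(F) = -3 + F**2/6
3869 + b(Y(8, -1)) = 3869 + (-3 + (9 - 1*(-1))**2/6) = 3869 + (-3 + (9 + 1)**2/6) = 3869 + (-3 + (1/6)*10**2) = 3869 + (-3 + (1/6)*100) = 3869 + (-3 + 50/3) = 3869 + 41/3 = 11648/3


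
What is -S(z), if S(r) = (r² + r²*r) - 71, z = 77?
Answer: -462391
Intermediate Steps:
S(r) = -71 + r² + r³ (S(r) = (r² + r³) - 71 = -71 + r² + r³)
-S(z) = -(-71 + 77² + 77³) = -(-71 + 5929 + 456533) = -1*462391 = -462391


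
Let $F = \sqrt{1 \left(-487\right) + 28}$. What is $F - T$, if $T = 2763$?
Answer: $-2763 + 3 i \sqrt{51} \approx -2763.0 + 21.424 i$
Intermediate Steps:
$F = 3 i \sqrt{51}$ ($F = \sqrt{-487 + 28} = \sqrt{-459} = 3 i \sqrt{51} \approx 21.424 i$)
$F - T = 3 i \sqrt{51} - 2763 = -2763 + 3 i \sqrt{51}$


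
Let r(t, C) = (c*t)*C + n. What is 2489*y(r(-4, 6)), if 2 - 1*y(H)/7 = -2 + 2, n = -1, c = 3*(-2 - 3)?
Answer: 34846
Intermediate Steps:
c = -15 (c = 3*(-5) = -15)
r(t, C) = -1 - 15*C*t (r(t, C) = (-15*t)*C - 1 = -15*C*t - 1 = -1 - 15*C*t)
y(H) = 14 (y(H) = 14 - 7*(-2 + 2) = 14 - 7*0 = 14 + 0 = 14)
2489*y(r(-4, 6)) = 2489*14 = 34846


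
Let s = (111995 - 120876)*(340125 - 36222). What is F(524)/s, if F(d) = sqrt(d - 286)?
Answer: -sqrt(238)/2698962543 ≈ -5.7160e-9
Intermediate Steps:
F(d) = sqrt(-286 + d)
s = -2698962543 (s = -8881*303903 = -2698962543)
F(524)/s = sqrt(-286 + 524)/(-2698962543) = sqrt(238)*(-1/2698962543) = -sqrt(238)/2698962543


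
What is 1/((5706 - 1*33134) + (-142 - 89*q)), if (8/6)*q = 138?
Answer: -2/73563 ≈ -2.7188e-5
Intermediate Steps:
q = 207/2 (q = (¾)*138 = 207/2 ≈ 103.50)
1/((5706 - 1*33134) + (-142 - 89*q)) = 1/((5706 - 1*33134) + (-142 - 89*207/2)) = 1/((5706 - 33134) + (-142 - 18423/2)) = 1/(-27428 - 18707/2) = 1/(-73563/2) = -2/73563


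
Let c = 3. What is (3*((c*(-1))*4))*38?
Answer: -1368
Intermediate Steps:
(3*((c*(-1))*4))*38 = (3*((3*(-1))*4))*38 = (3*(-3*4))*38 = (3*(-12))*38 = -36*38 = -1368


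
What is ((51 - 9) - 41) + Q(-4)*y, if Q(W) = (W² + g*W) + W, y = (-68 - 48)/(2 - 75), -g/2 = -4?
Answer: -2247/73 ≈ -30.781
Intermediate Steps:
g = 8 (g = -2*(-4) = 8)
y = 116/73 (y = -116/(-73) = -116*(-1/73) = 116/73 ≈ 1.5890)
Q(W) = W² + 9*W (Q(W) = (W² + 8*W) + W = W² + 9*W)
((51 - 9) - 41) + Q(-4)*y = ((51 - 9) - 41) - 4*(9 - 4)*(116/73) = (42 - 41) - 4*5*(116/73) = 1 - 20*116/73 = 1 - 2320/73 = -2247/73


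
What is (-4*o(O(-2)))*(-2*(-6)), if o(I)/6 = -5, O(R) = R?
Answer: 1440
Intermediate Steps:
o(I) = -30 (o(I) = 6*(-5) = -30)
(-4*o(O(-2)))*(-2*(-6)) = (-4*(-30))*(-2*(-6)) = 120*12 = 1440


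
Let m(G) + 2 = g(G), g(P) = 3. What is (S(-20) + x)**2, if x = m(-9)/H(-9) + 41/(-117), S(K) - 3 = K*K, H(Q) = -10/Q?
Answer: 222928455409/1368900 ≈ 1.6285e+5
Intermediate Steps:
S(K) = 3 + K**2 (S(K) = 3 + K*K = 3 + K**2)
m(G) = 1 (m(G) = -2 + 3 = 1)
x = 643/1170 (x = 1/(-10/(-9)) + 41/(-117) = 1/(-10*(-1/9)) + 41*(-1/117) = 1/(10/9) - 41/117 = 1*(9/10) - 41/117 = 9/10 - 41/117 = 643/1170 ≈ 0.54957)
(S(-20) + x)**2 = ((3 + (-20)**2) + 643/1170)**2 = ((3 + 400) + 643/1170)**2 = (403 + 643/1170)**2 = (472153/1170)**2 = 222928455409/1368900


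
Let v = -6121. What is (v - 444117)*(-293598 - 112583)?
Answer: 182878121078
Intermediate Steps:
(v - 444117)*(-293598 - 112583) = (-6121 - 444117)*(-293598 - 112583) = -450238*(-406181) = 182878121078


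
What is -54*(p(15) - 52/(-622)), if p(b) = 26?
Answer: -438048/311 ≈ -1408.5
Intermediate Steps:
-54*(p(15) - 52/(-622)) = -54*(26 - 52/(-622)) = -54*(26 - 52*(-1/622)) = -54*(26 + 26/311) = -54*8112/311 = -438048/311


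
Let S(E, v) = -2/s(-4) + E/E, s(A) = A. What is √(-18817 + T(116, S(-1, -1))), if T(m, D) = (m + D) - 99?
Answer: I*√75194/2 ≈ 137.11*I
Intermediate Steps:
S(E, v) = 3/2 (S(E, v) = -2/(-4) + E/E = -2*(-¼) + 1 = ½ + 1 = 3/2)
T(m, D) = -99 + D + m (T(m, D) = (D + m) - 99 = -99 + D + m)
√(-18817 + T(116, S(-1, -1))) = √(-18817 + (-99 + 3/2 + 116)) = √(-18817 + 37/2) = √(-37597/2) = I*√75194/2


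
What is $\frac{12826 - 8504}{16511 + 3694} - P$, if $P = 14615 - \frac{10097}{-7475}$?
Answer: $- \frac{19195737944}{1313325} \approx -14616.0$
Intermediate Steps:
$P = \frac{4750314}{325}$ ($P = 14615 - 10097 \left(- \frac{1}{7475}\right) = 14615 - - \frac{439}{325} = 14615 + \frac{439}{325} = \frac{4750314}{325} \approx 14616.0$)
$\frac{12826 - 8504}{16511 + 3694} - P = \frac{12826 - 8504}{16511 + 3694} - \frac{4750314}{325} = \frac{4322}{20205} - \frac{4750314}{325} = - \frac{19195737944}{1313325}$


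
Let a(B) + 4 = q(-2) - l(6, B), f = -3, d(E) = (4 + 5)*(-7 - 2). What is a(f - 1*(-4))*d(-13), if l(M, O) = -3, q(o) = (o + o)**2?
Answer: -1215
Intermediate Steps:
q(o) = 4*o**2 (q(o) = (2*o)**2 = 4*o**2)
d(E) = -81 (d(E) = 9*(-9) = -81)
a(B) = 15 (a(B) = -4 + (4*(-2)**2 - 1*(-3)) = -4 + (4*4 + 3) = -4 + (16 + 3) = -4 + 19 = 15)
a(f - 1*(-4))*d(-13) = 15*(-81) = -1215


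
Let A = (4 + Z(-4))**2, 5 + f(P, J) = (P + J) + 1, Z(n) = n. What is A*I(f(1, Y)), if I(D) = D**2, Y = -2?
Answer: 0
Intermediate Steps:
f(P, J) = -4 + J + P (f(P, J) = -5 + ((P + J) + 1) = -5 + ((J + P) + 1) = -5 + (1 + J + P) = -4 + J + P)
A = 0 (A = (4 - 4)**2 = 0**2 = 0)
A*I(f(1, Y)) = 0*(-4 - 2 + 1)**2 = 0*(-5)**2 = 0*25 = 0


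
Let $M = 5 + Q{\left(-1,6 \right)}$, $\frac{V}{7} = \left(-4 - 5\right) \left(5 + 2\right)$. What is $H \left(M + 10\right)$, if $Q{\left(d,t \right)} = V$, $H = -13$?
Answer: $5538$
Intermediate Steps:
$V = -441$ ($V = 7 \left(-4 - 5\right) \left(5 + 2\right) = 7 \left(\left(-9\right) 7\right) = 7 \left(-63\right) = -441$)
$Q{\left(d,t \right)} = -441$
$M = -436$ ($M = 5 - 441 = -436$)
$H \left(M + 10\right) = - 13 \left(-436 + 10\right) = \left(-13\right) \left(-426\right) = 5538$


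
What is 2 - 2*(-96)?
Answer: 194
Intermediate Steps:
2 - 2*(-96) = 2 + 192 = 194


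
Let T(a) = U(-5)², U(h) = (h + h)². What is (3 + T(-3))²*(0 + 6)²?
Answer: 3602160324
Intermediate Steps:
U(h) = 4*h² (U(h) = (2*h)² = 4*h²)
T(a) = 10000 (T(a) = (4*(-5)²)² = (4*25)² = 100² = 10000)
(3 + T(-3))²*(0 + 6)² = (3 + 10000)²*(0 + 6)² = 10003²*6² = 100060009*36 = 3602160324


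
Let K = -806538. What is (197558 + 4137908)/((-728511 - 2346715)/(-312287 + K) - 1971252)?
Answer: -2425313873725/1102741471837 ≈ -2.1993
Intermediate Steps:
(197558 + 4137908)/((-728511 - 2346715)/(-312287 + K) - 1971252) = (197558 + 4137908)/((-728511 - 2346715)/(-312287 - 806538) - 1971252) = 4335466/(-3075226/(-1118825) - 1971252) = 4335466/(-3075226*(-1/1118825) - 1971252) = 4335466/(3075226/1118825 - 1971252) = 4335466/(-2205482943674/1118825) = 4335466*(-1118825/2205482943674) = -2425313873725/1102741471837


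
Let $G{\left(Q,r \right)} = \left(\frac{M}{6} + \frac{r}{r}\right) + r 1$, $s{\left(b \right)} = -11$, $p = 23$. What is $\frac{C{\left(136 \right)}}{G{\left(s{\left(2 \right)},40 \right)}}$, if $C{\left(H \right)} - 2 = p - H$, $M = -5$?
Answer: $- \frac{666}{241} \approx -2.7635$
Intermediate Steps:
$C{\left(H \right)} = 25 - H$ ($C{\left(H \right)} = 2 - \left(-23 + H\right) = 25 - H$)
$G{\left(Q,r \right)} = \frac{1}{6} + r$ ($G{\left(Q,r \right)} = \left(- \frac{5}{6} + \frac{r}{r}\right) + r 1 = \left(\left(-5\right) \frac{1}{6} + 1\right) + r = \left(- \frac{5}{6} + 1\right) + r = \frac{1}{6} + r$)
$\frac{C{\left(136 \right)}}{G{\left(s{\left(2 \right)},40 \right)}} = \frac{25 - 136}{\frac{1}{6} + 40} = \frac{25 - 136}{\frac{241}{6}} = \left(-111\right) \frac{6}{241} = - \frac{666}{241}$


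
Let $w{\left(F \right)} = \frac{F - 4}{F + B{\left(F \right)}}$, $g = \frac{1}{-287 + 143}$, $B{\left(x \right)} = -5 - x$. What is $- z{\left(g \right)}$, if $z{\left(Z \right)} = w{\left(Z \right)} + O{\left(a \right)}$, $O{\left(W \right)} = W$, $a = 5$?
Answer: $- \frac{4177}{720} \approx -5.8014$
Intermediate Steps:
$g = - \frac{1}{144}$ ($g = \frac{1}{-144} = - \frac{1}{144} \approx -0.0069444$)
$w{\left(F \right)} = \frac{4}{5} - \frac{F}{5}$ ($w{\left(F \right)} = \frac{F - 4}{F - \left(5 + F\right)} = \frac{-4 + F}{-5} = \left(-4 + F\right) \left(- \frac{1}{5}\right) = \frac{4}{5} - \frac{F}{5}$)
$z{\left(Z \right)} = \frac{29}{5} - \frac{Z}{5}$ ($z{\left(Z \right)} = \left(\frac{4}{5} - \frac{Z}{5}\right) + 5 = \frac{29}{5} - \frac{Z}{5}$)
$- z{\left(g \right)} = - (\frac{29}{5} - - \frac{1}{720}) = - (\frac{29}{5} + \frac{1}{720}) = \left(-1\right) \frac{4177}{720} = - \frac{4177}{720}$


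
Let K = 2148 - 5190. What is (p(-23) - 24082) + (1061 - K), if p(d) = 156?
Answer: -19823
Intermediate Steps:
K = -3042
(p(-23) - 24082) + (1061 - K) = (156 - 24082) + (1061 - 1*(-3042)) = -23926 + (1061 + 3042) = -23926 + 4103 = -19823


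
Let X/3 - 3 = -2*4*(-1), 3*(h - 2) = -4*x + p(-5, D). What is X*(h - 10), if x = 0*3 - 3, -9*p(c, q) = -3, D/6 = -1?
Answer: -385/3 ≈ -128.33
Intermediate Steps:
D = -6 (D = 6*(-1) = -6)
p(c, q) = ⅓ (p(c, q) = -⅑*(-3) = ⅓)
x = -3 (x = 0 - 3 = -3)
h = 55/9 (h = 2 + (-4*(-3) + ⅓)/3 = 2 + (12 + ⅓)/3 = 2 + (⅓)*(37/3) = 2 + 37/9 = 55/9 ≈ 6.1111)
X = 33 (X = 9 + 3*(-2*4*(-1)) = 9 + 3*(-8*(-1)) = 9 + 3*8 = 9 + 24 = 33)
X*(h - 10) = 33*(55/9 - 10) = 33*(-35/9) = -385/3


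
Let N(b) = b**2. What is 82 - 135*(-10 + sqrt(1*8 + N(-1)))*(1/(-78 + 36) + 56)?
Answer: 105959/2 ≈ 52980.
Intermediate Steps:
82 - 135*(-10 + sqrt(1*8 + N(-1)))*(1/(-78 + 36) + 56) = 82 - 135*(-10 + sqrt(1*8 + (-1)**2))*(1/(-78 + 36) + 56) = 82 - 135*(-10 + sqrt(8 + 1))*(1/(-42) + 56) = 82 - 135*(-10 + sqrt(9))*(-1/42 + 56) = 82 - 135*(-10 + 3)*2351/42 = 82 - (-945)*2351/42 = 82 - 135*(-2351/6) = 82 + 105795/2 = 105959/2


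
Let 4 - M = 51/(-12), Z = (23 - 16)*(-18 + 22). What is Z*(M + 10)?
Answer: 511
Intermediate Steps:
Z = 28 (Z = 7*4 = 28)
M = 33/4 (M = 4 - 51/(-12) = 4 - 51*(-1)/12 = 4 - 1*(-17/4) = 4 + 17/4 = 33/4 ≈ 8.2500)
Z*(M + 10) = 28*(33/4 + 10) = 28*(73/4) = 511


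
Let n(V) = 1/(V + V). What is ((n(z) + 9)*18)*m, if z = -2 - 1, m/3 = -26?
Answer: -12402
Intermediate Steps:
m = -78 (m = 3*(-26) = -78)
z = -3
n(V) = 1/(2*V)
((n(z) + 9)*18)*m = (((1/2)/(-3) + 9)*18)*(-78) = (((1/2)*(-1/3) + 9)*18)*(-78) = ((-1/6 + 9)*18)*(-78) = ((53/6)*18)*(-78) = 159*(-78) = -12402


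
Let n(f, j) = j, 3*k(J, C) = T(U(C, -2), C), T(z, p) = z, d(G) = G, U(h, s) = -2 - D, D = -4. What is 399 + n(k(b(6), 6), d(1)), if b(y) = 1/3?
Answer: 400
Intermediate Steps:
U(h, s) = 2 (U(h, s) = -2 - 1*(-4) = -2 + 4 = 2)
b(y) = ⅓
k(J, C) = ⅔ (k(J, C) = (⅓)*2 = ⅔)
399 + n(k(b(6), 6), d(1)) = 399 + 1 = 400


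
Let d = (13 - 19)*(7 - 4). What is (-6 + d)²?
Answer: 576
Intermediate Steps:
d = -18 (d = -6*3 = -18)
(-6 + d)² = (-6 - 18)² = (-24)² = 576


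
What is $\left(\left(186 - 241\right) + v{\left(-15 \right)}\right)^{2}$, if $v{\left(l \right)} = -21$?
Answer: $5776$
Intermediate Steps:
$\left(\left(186 - 241\right) + v{\left(-15 \right)}\right)^{2} = \left(\left(186 - 241\right) - 21\right)^{2} = \left(-55 - 21\right)^{2} = \left(-76\right)^{2} = 5776$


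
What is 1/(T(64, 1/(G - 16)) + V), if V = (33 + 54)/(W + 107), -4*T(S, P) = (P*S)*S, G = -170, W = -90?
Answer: 1581/16795 ≈ 0.094135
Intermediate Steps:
T(S, P) = -P*S²/4 (T(S, P) = -P*S*S/4 = -P*S²/4)
V = 87/17 (V = (33 + 54)/(-90 + 107) = 87/17 ≈ 5.1176)
1/(T(64, 1/(G - 16)) + V) = 1/(-¼*64²/(-170 - 16) + 87/17) = 1/(-¼*4096/(-186) + 87/17) = 1/(-¼*(-1/186)*4096 + 87/17) = 1/(512/93 + 87/17) = 1/(16795/1581) = 1581/16795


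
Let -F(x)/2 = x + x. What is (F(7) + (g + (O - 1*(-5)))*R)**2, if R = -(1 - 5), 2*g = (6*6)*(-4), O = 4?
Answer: 78400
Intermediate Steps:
F(x) = -4*x (F(x) = -2*(x + x) = -4*x)
g = -72 (g = ((6*6)*(-4))/2 = (36*(-4))/2 = (1/2)*(-144) = -72)
R = 4 (R = -1*(-4) = 4)
(F(7) + (g + (O - 1*(-5)))*R)**2 = (-4*7 + (-72 + (4 - 1*(-5)))*4)**2 = (-28 + (-72 + (4 + 5))*4)**2 = (-28 + (-72 + 9)*4)**2 = (-28 - 63*4)**2 = (-28 - 252)**2 = (-280)**2 = 78400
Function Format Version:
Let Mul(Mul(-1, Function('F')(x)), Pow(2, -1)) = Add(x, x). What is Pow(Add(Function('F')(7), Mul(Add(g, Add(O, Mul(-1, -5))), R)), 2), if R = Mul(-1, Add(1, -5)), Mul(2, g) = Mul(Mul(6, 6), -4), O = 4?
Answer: 78400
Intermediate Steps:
Function('F')(x) = Mul(-4, x) (Function('F')(x) = Mul(-2, Add(x, x)) = Mul(-2, Mul(2, x)) = Mul(-4, x))
g = -72 (g = Mul(Rational(1, 2), Mul(Mul(6, 6), -4)) = Mul(Rational(1, 2), Mul(36, -4)) = Mul(Rational(1, 2), -144) = -72)
R = 4 (R = Mul(-1, -4) = 4)
Pow(Add(Function('F')(7), Mul(Add(g, Add(O, Mul(-1, -5))), R)), 2) = Pow(Add(Mul(-4, 7), Mul(Add(-72, Add(4, Mul(-1, -5))), 4)), 2) = Pow(Add(-28, Mul(Add(-72, Add(4, 5)), 4)), 2) = Pow(Add(-28, Mul(Add(-72, 9), 4)), 2) = Pow(Add(-28, Mul(-63, 4)), 2) = Pow(Add(-28, -252), 2) = Pow(-280, 2) = 78400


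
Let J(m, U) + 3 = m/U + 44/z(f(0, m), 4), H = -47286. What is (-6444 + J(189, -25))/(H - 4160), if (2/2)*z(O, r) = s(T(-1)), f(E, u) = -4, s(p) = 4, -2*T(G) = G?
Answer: 161089/1286150 ≈ 0.12525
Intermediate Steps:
T(G) = -G/2
z(O, r) = 4
J(m, U) = 8 + m/U (J(m, U) = -3 + (m/U + 44/4) = -3 + (m/U + 44*(¼)) = -3 + (m/U + 11) = -3 + (11 + m/U) = 8 + m/U)
(-6444 + J(189, -25))/(H - 4160) = (-6444 + (8 + 189/(-25)))/(-47286 - 4160) = (-6444 + (8 + 189*(-1/25)))/(-51446) = (-6444 + (8 - 189/25))*(-1/51446) = (-6444 + 11/25)*(-1/51446) = -161089/25*(-1/51446) = 161089/1286150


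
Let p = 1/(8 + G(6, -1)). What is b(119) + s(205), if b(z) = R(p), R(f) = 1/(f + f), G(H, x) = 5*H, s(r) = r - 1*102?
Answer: 122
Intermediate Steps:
s(r) = -102 + r (s(r) = r - 102 = -102 + r)
p = 1/38 (p = 1/(8 + 5*6) = 1/(8 + 30) = 1/38 ≈ 0.026316)
R(f) = 1/(2*f)
b(z) = 19 (b(z) = 1/(2*(1/38)) = (1/2)*38 = 19)
b(119) + s(205) = 19 + (-102 + 205) = 19 + 103 = 122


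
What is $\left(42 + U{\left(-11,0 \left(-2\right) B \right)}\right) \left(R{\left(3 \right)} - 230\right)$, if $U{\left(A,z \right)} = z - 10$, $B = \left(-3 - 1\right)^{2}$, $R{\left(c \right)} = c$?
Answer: $-7264$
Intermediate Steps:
$B = 16$ ($B = \left(-4\right)^{2} = 16$)
$U{\left(A,z \right)} = -10 + z$
$\left(42 + U{\left(-11,0 \left(-2\right) B \right)}\right) \left(R{\left(3 \right)} - 230\right) = \left(42 - \left(10 - 0 \left(-2\right) 16\right)\right) \left(3 - 230\right) = \left(42 + \left(-10 + 0 \cdot 16\right)\right) \left(-227\right) = \left(42 + \left(-10 + 0\right)\right) \left(-227\right) = \left(42 - 10\right) \left(-227\right) = 32 \left(-227\right) = -7264$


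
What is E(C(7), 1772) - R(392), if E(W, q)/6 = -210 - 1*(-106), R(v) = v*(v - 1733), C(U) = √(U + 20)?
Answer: 525048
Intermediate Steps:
C(U) = √(20 + U)
R(v) = v*(-1733 + v)
E(W, q) = -624 (E(W, q) = 6*(-210 - 1*(-106)) = 6*(-210 + 106) = 6*(-104) = -624)
E(C(7), 1772) - R(392) = -624 - 392*(-1733 + 392) = -624 - 392*(-1341) = -624 - 1*(-525672) = -624 + 525672 = 525048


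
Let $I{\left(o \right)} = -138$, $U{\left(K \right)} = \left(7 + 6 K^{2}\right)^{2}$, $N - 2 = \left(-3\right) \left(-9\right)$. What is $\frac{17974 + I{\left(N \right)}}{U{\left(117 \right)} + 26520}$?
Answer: $\frac{17836}{6747170401} \approx 2.6435 \cdot 10^{-6}$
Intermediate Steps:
$N = 29$ ($N = 2 - -27 = 2 + 27 = 29$)
$\frac{17974 + I{\left(N \right)}}{U{\left(117 \right)} + 26520} = \frac{17974 - 138}{\left(7 + 6 \cdot 117^{2}\right)^{2} + 26520} = \frac{17836}{\left(7 + 6 \cdot 13689\right)^{2} + 26520} = \frac{17836}{\left(7 + 82134\right)^{2} + 26520} = \frac{17836}{82141^{2} + 26520} = \frac{17836}{6747143881 + 26520} = \frac{17836}{6747170401}$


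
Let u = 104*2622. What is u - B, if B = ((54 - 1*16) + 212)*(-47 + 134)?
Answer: 250938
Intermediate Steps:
B = 21750 (B = ((54 - 16) + 212)*87 = (38 + 212)*87 = 250*87 = 21750)
u = 272688
u - B = 272688 - 1*21750 = 272688 - 21750 = 250938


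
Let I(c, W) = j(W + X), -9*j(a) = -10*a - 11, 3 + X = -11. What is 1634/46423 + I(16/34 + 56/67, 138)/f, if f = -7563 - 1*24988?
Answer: 46735537/1511115073 ≈ 0.030928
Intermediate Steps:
X = -14 (X = -3 - 11 = -14)
f = -32551 (f = -7563 - 24988 = -32551)
j(a) = 11/9 + 10*a/9 (j(a) = -(-10*a - 11)/9 = -(-11 - 10*a)/9 = 11/9 + 10*a/9)
I(c, W) = -43/3 + 10*W/9 (I(c, W) = 11/9 + 10*(W - 14)/9 = 11/9 + 10*(-14 + W)/9 = 11/9 + (-140/9 + 10*W/9) = -43/3 + 10*W/9)
1634/46423 + I(16/34 + 56/67, 138)/f = 1634/46423 + (-43/3 + (10/9)*138)/(-32551) = 1634*(1/46423) + (-43/3 + 460/3)*(-1/32551) = 1634/46423 + 139*(-1/32551) = 1634/46423 - 139/32551 = 46735537/1511115073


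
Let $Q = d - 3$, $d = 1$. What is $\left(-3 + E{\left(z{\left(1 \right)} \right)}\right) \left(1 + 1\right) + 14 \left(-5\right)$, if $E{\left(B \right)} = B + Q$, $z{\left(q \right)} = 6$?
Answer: $-68$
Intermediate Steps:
$Q = -2$ ($Q = 1 - 3 = -2$)
$E{\left(B \right)} = -2 + B$ ($E{\left(B \right)} = B - 2 = -2 + B$)
$\left(-3 + E{\left(z{\left(1 \right)} \right)}\right) \left(1 + 1\right) + 14 \left(-5\right) = \left(-3 + \left(-2 + 6\right)\right) \left(1 + 1\right) + 14 \left(-5\right) = \left(-3 + 4\right) 2 - 70 = 1 \cdot 2 - 70 = 2 - 70 = -68$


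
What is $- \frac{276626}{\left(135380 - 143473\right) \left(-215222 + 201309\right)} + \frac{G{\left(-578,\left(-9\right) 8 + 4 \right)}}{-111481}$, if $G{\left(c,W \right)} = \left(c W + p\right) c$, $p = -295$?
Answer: $\frac{2538736960457512}{12552527493229} \approx 202.25$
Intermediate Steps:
$G{\left(c,W \right)} = c \left(-295 + W c\right)$ ($G{\left(c,W \right)} = \left(c W - 295\right) c = \left(W c - 295\right) c = \left(-295 + W c\right) c = c \left(-295 + W c\right)$)
$- \frac{276626}{\left(135380 - 143473\right) \left(-215222 + 201309\right)} + \frac{G{\left(-578,\left(-9\right) 8 + 4 \right)}}{-111481} = - \frac{276626}{\left(135380 - 143473\right) \left(-215222 + 201309\right)} + \frac{\left(-578\right) \left(-295 + \left(\left(-9\right) 8 + 4\right) \left(-578\right)\right)}{-111481} = - \frac{276626}{\left(-8093\right) \left(-13913\right)} + - 578 \left(-295 + \left(-72 + 4\right) \left(-578\right)\right) \left(- \frac{1}{111481}\right) = - \frac{276626}{112597909} + - 578 \left(-295 - -39304\right) \left(- \frac{1}{111481}\right) = \left(-276626\right) \frac{1}{112597909} + - 578 \left(-295 + 39304\right) \left(- \frac{1}{111481}\right) = - \frac{276626}{112597909} + \left(-578\right) 39009 \left(- \frac{1}{111481}\right) = - \frac{276626}{112597909} - - \frac{22547202}{111481} = - \frac{276626}{112597909} + \frac{22547202}{111481} = \frac{2538736960457512}{12552527493229}$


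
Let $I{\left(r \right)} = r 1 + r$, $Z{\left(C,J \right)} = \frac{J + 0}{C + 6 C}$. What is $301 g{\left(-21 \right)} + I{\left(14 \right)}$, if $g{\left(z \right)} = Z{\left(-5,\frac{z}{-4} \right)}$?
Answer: $- \frac{343}{20} \approx -17.15$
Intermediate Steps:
$Z{\left(C,J \right)} = \frac{J}{7 C}$
$g{\left(z \right)} = \frac{z}{140}$ ($g{\left(z \right)} = \frac{z \frac{1}{-4}}{7 \left(-5\right)} = \frac{1}{7} z \left(- \frac{1}{4}\right) \left(- \frac{1}{5}\right) = \frac{1}{7} \left(- \frac{z}{4}\right) \left(- \frac{1}{5}\right) = \frac{z}{140}$)
$I{\left(r \right)} = 2 r$ ($I{\left(r \right)} = r + r = 2 r$)
$301 g{\left(-21 \right)} + I{\left(14 \right)} = 301 \cdot \frac{1}{140} \left(-21\right) + 2 \cdot 14 = 301 \left(- \frac{3}{20}\right) + 28 = - \frac{903}{20} + 28 = - \frac{343}{20}$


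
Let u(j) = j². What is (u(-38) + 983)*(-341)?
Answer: -827607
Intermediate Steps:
(u(-38) + 983)*(-341) = ((-38)² + 983)*(-341) = (1444 + 983)*(-341) = 2427*(-341) = -827607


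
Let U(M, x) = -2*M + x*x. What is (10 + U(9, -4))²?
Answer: 64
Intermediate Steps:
U(M, x) = x² - 2*M (U(M, x) = -2*M + x² = x² - 2*M)
(10 + U(9, -4))² = (10 + ((-4)² - 2*9))² = (10 + (16 - 18))² = (10 - 2)² = 8² = 64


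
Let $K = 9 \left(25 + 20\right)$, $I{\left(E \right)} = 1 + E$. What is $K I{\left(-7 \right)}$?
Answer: $-2430$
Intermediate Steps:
$K = 405$ ($K = 9 \cdot 45 = 405$)
$K I{\left(-7 \right)} = 405 \left(1 - 7\right) = 405 \left(-6\right) = -2430$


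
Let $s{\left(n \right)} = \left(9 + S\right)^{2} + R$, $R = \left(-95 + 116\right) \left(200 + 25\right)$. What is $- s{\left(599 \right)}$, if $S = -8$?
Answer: $-4726$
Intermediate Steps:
$R = 4725$ ($R = 21 \cdot 225 = 4725$)
$s{\left(n \right)} = 4726$ ($s{\left(n \right)} = \left(9 - 8\right)^{2} + 4725 = 1^{2} + 4725 = 1 + 4725 = 4726$)
$- s{\left(599 \right)} = \left(-1\right) 4726 = -4726$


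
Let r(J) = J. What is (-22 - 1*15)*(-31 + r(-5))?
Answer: 1332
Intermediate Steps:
(-22 - 1*15)*(-31 + r(-5)) = (-22 - 1*15)*(-31 - 5) = (-22 - 15)*(-36) = -37*(-36) = 1332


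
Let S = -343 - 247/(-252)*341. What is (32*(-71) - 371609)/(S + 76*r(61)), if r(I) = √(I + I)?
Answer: -208127588508/44744611007 - 1804463365824*√122/44744611007 ≈ -450.09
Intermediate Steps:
r(I) = √2*√I (r(I) = √(2*I) = √2*√I)
S = -2209/252 (S = -343 - 247*(-1/252)*341 = -343 + (247/252)*341 = -343 + 84227/252 = -2209/252 ≈ -8.7659)
(32*(-71) - 371609)/(S + 76*r(61)) = (32*(-71) - 371609)/(-2209/252 + 76*(√2*√61)) = (-2272 - 371609)/(-2209/252 + 76*√122) = -373881/(-2209/252 + 76*√122)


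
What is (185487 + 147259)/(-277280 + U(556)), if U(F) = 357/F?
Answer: -185006776/154167323 ≈ -1.2000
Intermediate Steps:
(185487 + 147259)/(-277280 + U(556)) = (185487 + 147259)/(-277280 + 357/556) = 332746/(-277280 + 357*(1/556)) = 332746/(-277280 + 357/556) = 332746/(-154167323/556) = 332746*(-556/154167323) = -185006776/154167323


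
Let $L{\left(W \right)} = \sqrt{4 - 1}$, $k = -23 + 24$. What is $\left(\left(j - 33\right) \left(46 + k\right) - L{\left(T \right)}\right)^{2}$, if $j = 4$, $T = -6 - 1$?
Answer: $1857772 + 2726 \sqrt{3} \approx 1.8625 \cdot 10^{6}$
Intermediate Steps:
$T = -7$
$k = 1$
$L{\left(W \right)} = \sqrt{3}$
$\left(\left(j - 33\right) \left(46 + k\right) - L{\left(T \right)}\right)^{2} = \left(\left(4 - 33\right) \left(46 + 1\right) - \sqrt{3}\right)^{2} = \left(\left(-29\right) 47 - \sqrt{3}\right)^{2} = \left(-1363 - \sqrt{3}\right)^{2}$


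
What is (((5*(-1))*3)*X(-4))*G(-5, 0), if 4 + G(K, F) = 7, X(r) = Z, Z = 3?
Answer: -135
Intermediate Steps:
X(r) = 3
G(K, F) = 3 (G(K, F) = -4 + 7 = 3)
(((5*(-1))*3)*X(-4))*G(-5, 0) = (((5*(-1))*3)*3)*3 = (-5*3*3)*3 = -15*3*3 = -45*3 = -135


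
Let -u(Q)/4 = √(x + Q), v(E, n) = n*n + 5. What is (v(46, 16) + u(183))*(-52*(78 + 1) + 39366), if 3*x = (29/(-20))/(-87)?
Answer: 9202338 - 70516*√164705/15 ≈ 7.2945e+6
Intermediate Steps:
v(E, n) = 5 + n² (v(E, n) = n² + 5 = 5 + n²)
x = 1/180 (x = ((29/(-20))/(-87))/3 = ((29*(-1/20))*(-1/87))/3 = (-29/20*(-1/87))/3 = (⅓)*(1/60) = 1/180 ≈ 0.0055556)
u(Q) = -4*√(1/180 + Q)
(v(46, 16) + u(183))*(-52*(78 + 1) + 39366) = ((5 + 16²) - 2*√(5 + 900*183)/15)*(-52*(78 + 1) + 39366) = ((5 + 256) - 2*√(5 + 164700)/15)*(-52*79 + 39366) = (261 - 2*√164705/15)*(-4108 + 39366) = (261 - 2*√164705/15)*35258 = 9202338 - 70516*√164705/15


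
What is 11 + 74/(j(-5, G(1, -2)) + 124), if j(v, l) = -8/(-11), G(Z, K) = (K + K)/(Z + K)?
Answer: 7953/686 ≈ 11.593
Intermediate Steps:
G(Z, K) = 2*K/(K + Z) (G(Z, K) = (2*K)/(K + Z) = 2*K/(K + Z))
j(v, l) = 8/11 (j(v, l) = -8*(-1/11) = 8/11)
11 + 74/(j(-5, G(1, -2)) + 124) = 11 + 74/(8/11 + 124) = 11 + 74/(1372/11) = 11 + 74*(11/1372) = 11 + 407/686 = 7953/686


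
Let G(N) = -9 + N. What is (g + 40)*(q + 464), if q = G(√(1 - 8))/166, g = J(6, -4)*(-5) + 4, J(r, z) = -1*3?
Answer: 4543885/166 + 59*I*√7/166 ≈ 27373.0 + 0.94036*I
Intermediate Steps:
J(r, z) = -3
g = 19 (g = -3*(-5) + 4 = 15 + 4 = 19)
q = -9/166 + I*√7/166 (q = (-9 + √(1 - 8))/166 = (-9 + √(-7))*(1/166) = (-9 + I*√7)*(1/166) = -9/166 + I*√7/166 ≈ -0.054217 + 0.015938*I)
(g + 40)*(q + 464) = (19 + 40)*((-9/166 + I*√7/166) + 464) = 59*(77015/166 + I*√7/166) = 4543885/166 + 59*I*√7/166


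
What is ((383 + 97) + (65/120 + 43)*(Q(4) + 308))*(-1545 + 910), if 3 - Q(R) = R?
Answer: -211032725/24 ≈ -8.7930e+6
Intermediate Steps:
Q(R) = 3 - R
((383 + 97) + (65/120 + 43)*(Q(4) + 308))*(-1545 + 910) = ((383 + 97) + (65/120 + 43)*((3 - 1*4) + 308))*(-1545 + 910) = (480 + (65*(1/120) + 43)*((3 - 4) + 308))*(-635) = (480 + (13/24 + 43)*(-1 + 308))*(-635) = (480 + (1045/24)*307)*(-635) = (480 + 320815/24)*(-635) = (332335/24)*(-635) = -211032725/24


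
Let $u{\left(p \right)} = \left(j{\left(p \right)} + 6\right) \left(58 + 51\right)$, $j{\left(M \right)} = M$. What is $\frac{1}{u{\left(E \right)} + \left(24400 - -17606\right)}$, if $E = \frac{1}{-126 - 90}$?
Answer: $\frac{216}{9214451} \approx 2.3441 \cdot 10^{-5}$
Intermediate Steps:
$E = - \frac{1}{216}$ ($E = \frac{1}{-216} = - \frac{1}{216} \approx -0.0046296$)
$u{\left(p \right)} = 654 + 109 p$ ($u{\left(p \right)} = \left(p + 6\right) \left(58 + 51\right) = \left(6 + p\right) 109 = 654 + 109 p$)
$\frac{1}{u{\left(E \right)} + \left(24400 - -17606\right)} = \frac{1}{\left(654 + 109 \left(- \frac{1}{216}\right)\right) + \left(24400 - -17606\right)} = \frac{1}{\left(654 - \frac{109}{216}\right) + \left(24400 + 17606\right)} = \frac{1}{\frac{141155}{216} + 42006} = \frac{1}{\frac{9214451}{216}} = \frac{216}{9214451}$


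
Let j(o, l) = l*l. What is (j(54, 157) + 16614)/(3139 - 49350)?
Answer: -41263/46211 ≈ -0.89293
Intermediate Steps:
j(o, l) = l²
(j(54, 157) + 16614)/(3139 - 49350) = (157² + 16614)/(3139 - 49350) = (24649 + 16614)/(-46211) = 41263*(-1/46211) = -41263/46211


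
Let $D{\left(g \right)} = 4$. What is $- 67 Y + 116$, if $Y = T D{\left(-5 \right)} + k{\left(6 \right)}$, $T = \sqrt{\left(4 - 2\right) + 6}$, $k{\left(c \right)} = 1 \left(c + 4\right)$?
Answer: $-554 - 536 \sqrt{2} \approx -1312.0$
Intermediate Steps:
$k{\left(c \right)} = 4 + c$ ($k{\left(c \right)} = 1 \left(4 + c\right) = 4 + c$)
$T = 2 \sqrt{2}$ ($T = \sqrt{\left(4 - 2\right) + 6} = \sqrt{2 + 6} = \sqrt{8} = 2 \sqrt{2} \approx 2.8284$)
$Y = 10 + 8 \sqrt{2}$ ($Y = 2 \sqrt{2} \cdot 4 + \left(4 + 6\right) = 8 \sqrt{2} + 10 = 10 + 8 \sqrt{2} \approx 21.314$)
$- 67 Y + 116 = - 67 \left(10 + 8 \sqrt{2}\right) + 116 = \left(-670 - 536 \sqrt{2}\right) + 116 = -554 - 536 \sqrt{2}$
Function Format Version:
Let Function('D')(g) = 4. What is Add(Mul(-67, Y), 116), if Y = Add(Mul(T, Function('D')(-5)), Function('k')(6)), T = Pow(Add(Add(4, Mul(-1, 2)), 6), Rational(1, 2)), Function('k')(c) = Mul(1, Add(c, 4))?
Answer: Add(-554, Mul(-536, Pow(2, Rational(1, 2)))) ≈ -1312.0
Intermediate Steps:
Function('k')(c) = Add(4, c) (Function('k')(c) = Mul(1, Add(4, c)) = Add(4, c))
T = Mul(2, Pow(2, Rational(1, 2))) (T = Pow(Add(Add(4, -2), 6), Rational(1, 2)) = Pow(Add(2, 6), Rational(1, 2)) = Pow(8, Rational(1, 2)) = Mul(2, Pow(2, Rational(1, 2))) ≈ 2.8284)
Y = Add(10, Mul(8, Pow(2, Rational(1, 2)))) (Y = Add(Mul(Mul(2, Pow(2, Rational(1, 2))), 4), Add(4, 6)) = Add(Mul(8, Pow(2, Rational(1, 2))), 10) = Add(10, Mul(8, Pow(2, Rational(1, 2)))) ≈ 21.314)
Add(Mul(-67, Y), 116) = Add(Mul(-67, Add(10, Mul(8, Pow(2, Rational(1, 2))))), 116) = Add(Add(-670, Mul(-536, Pow(2, Rational(1, 2)))), 116) = Add(-554, Mul(-536, Pow(2, Rational(1, 2))))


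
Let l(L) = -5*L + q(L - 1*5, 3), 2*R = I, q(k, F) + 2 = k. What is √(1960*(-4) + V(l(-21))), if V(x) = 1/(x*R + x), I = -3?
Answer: I*√46483514/77 ≈ 88.544*I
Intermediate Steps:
q(k, F) = -2 + k
R = -3/2 (R = (½)*(-3) = -3/2 ≈ -1.5000)
l(L) = -7 - 4*L (l(L) = -5*L + (-2 + (L - 1*5)) = -5*L + (-2 + (L - 5)) = -5*L + (-2 + (-5 + L)) = -5*L + (-7 + L) = -7 - 4*L)
V(x) = -2/x (V(x) = 1/(x*(-3/2) + x) = 1/(-3*x/2 + x) = 1/(-x/2) = -2/x)
√(1960*(-4) + V(l(-21))) = √(1960*(-4) - 2/(-7 - 4*(-21))) = √(-7840 - 2/(-7 + 84)) = √(-7840 - 2/77) = √(-603682/77) = I*√46483514/77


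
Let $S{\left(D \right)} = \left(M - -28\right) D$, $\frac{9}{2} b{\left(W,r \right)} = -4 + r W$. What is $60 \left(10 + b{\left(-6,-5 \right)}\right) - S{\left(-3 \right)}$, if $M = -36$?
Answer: $\frac{2768}{3} \approx 922.67$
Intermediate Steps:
$b{\left(W,r \right)} = - \frac{8}{9} + \frac{2 W r}{9}$ ($b{\left(W,r \right)} = \frac{2 \left(-4 + r W\right)}{9} = \frac{2 \left(-4 + W r\right)}{9} = - \frac{8}{9} + \frac{2 W r}{9}$)
$S{\left(D \right)} = - 8 D$ ($S{\left(D \right)} = \left(-36 - -28\right) D = \left(-36 + 28\right) D = - 8 D$)
$60 \left(10 + b{\left(-6,-5 \right)}\right) - S{\left(-3 \right)} = 60 \left(10 - \left(\frac{8}{9} + \frac{4}{3} \left(-5\right)\right)\right) - \left(-8\right) \left(-3\right) = 60 \left(10 + \left(- \frac{8}{9} + \frac{20}{3}\right)\right) - 24 = 60 \left(10 + \frac{52}{9}\right) - 24 = 60 \cdot \frac{142}{9} - 24 = \frac{2840}{3} - 24 = \frac{2768}{3}$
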